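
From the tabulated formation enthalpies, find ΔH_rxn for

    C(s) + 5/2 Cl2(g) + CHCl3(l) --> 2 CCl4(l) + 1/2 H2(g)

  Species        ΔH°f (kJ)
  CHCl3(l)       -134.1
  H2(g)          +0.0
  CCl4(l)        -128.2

Products: 2·(-128.2) + 1/2·(+0.0) = -256.4
Reactants: 1·(+0.0) + 5/2·(+0.0) + 1·(-134.1) = -134.1
ΔH_rxn = (-256.4) − (-134.1) = -122.3 kJ

ΔH_rxn = -122.3 kJ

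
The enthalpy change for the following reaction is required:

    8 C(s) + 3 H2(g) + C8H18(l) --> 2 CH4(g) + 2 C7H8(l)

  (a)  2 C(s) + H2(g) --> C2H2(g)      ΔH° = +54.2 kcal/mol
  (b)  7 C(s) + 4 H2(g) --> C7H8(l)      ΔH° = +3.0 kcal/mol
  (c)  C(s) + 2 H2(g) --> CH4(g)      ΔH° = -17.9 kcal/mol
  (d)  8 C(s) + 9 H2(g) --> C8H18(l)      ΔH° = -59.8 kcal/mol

ΔH° = 30.0 kcal/mol

(a): not needed (C2H2(g) appears nowhere else).
(b) × 2 (scale by 2 for the 2 C7H8(l)): (2)·(+3.0) = +6.0 kcal/mol
(c) × 2 (scale by 2 for the 2 CH4(g)): (2)·(-17.9) = -35.8 kcal/mol
(d) reversed (C8H18(l) must end up as a reactant): +59.8 kcal/mol
Since enthalpy is a state function, ΔH° = (2)·(+3.0) + (2)·(-17.9) + (-1)·(-59.8) = 30.0 kcal/mol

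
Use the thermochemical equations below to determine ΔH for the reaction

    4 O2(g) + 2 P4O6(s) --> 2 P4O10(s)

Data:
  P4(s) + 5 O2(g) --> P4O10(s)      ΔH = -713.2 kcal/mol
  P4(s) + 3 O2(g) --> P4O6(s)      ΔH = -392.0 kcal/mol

ΔH = -642.4 kcal/mol

equation 1 × 2 (×2 to match 2 P4O10(s) in the target): (2)·(-713.2) = -1426.4 kcal/mol
equation 2 reversed and × 2 (P4O6(s) must end up as a reactant; ×2 to match 2 P4O6(s) in the target): (-2)·(-392.0) = +784.0 kcal/mol
ΔH = (2)·(-713.2) + (-2)·(-392.0) = -642.4 kcal/mol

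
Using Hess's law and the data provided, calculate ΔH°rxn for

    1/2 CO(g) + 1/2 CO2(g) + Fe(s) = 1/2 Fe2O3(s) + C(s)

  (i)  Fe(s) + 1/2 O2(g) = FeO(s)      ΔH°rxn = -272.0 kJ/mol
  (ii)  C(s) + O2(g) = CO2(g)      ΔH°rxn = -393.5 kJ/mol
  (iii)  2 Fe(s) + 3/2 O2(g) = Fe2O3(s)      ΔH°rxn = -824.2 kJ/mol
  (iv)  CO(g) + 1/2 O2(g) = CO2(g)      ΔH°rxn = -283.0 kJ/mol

(i): not needed (FeO(s) appears nowhere else).
(ii) reversed (reverse to put C(s) on the product side): +393.5 kJ/mol
(iii) × 1/2 (×1/2 to match 1/2 Fe2O3(s) in the target): (1/2)·(-824.2) = -412.1 kJ/mol
(iv) × 1/2 (scale by 1/2 for the 1/2 CO(g)): (1/2)·(-283.0) = -141.5 kJ/mol
Since enthalpy is a state function, ΔH°rxn = (+393.5) + (-412.1) + (-141.5) = -160.1 kJ/mol

ΔH°rxn = -160.1 kJ/mol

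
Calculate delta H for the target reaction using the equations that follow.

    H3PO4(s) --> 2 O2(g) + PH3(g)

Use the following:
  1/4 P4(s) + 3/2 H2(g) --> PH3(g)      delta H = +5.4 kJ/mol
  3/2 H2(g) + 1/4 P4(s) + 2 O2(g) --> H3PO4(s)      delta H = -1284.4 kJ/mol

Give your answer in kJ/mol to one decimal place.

delta H = 1289.8 kJ/mol

equation 1 as written (PH3(g) already on the product side): +5.4 kJ/mol
equation 2 reversed (H3PO4(s) must end up as a reactant): +1284.4 kJ/mol
delta H = (+5.4) + (+1284.4) = 1289.8 kJ/mol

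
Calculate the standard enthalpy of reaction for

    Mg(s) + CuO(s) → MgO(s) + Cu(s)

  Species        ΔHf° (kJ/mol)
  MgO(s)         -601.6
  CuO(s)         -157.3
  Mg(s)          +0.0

ΔH_rxn = -444.3 kJ/mol

Products: 1·(-601.6) + 1·(+0.0) = -601.6
Reactants: 1·(+0.0) + 1·(-157.3) = -157.3
ΔH_rxn = (-601.6) − (-157.3) = -444.3 kJ/mol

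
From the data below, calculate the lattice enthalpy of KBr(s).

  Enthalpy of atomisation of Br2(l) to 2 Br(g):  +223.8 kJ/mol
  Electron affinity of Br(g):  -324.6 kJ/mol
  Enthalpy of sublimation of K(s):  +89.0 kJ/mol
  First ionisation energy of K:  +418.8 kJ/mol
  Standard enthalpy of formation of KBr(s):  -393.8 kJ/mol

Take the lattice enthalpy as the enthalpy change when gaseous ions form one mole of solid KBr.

ΔHf° = 1·ΔHsub + 1·(ΣIE) + 1/2·D(Br2) + 1·EA + U
-393.8 = 1·(+89.0) + 1·(+418.8) + 1/2·(+223.8) + 1·(-324.6) + U
U = -393.8 − (+295.1) = -688.9 kJ/mol

U = -688.9 kJ/mol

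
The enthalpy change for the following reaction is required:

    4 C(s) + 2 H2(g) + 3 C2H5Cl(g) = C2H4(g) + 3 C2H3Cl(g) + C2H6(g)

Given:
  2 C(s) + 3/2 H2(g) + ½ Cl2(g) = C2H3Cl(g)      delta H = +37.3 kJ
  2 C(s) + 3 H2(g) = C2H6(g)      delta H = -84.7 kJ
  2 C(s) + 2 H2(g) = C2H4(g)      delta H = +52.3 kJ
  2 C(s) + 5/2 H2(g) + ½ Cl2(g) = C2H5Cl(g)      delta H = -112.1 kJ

delta H = 415.8 kJ

equation 1 × 3 (×3 to match 3 C2H3Cl(g) in the target): (3)·(+37.3) = +111.9 kJ
equation 2 as written (C2H6(g) already on the product side): -84.7 kJ
equation 3 as written (C2H4(g) already on the product side): +52.3 kJ
equation 4 reversed and × 3 (reverse to put C2H5Cl(g) on the reactant side; ×3 to match 3 C2H5Cl(g) in the target): (-3)·(-112.1) = +336.3 kJ
delta H = (+111.9) + (-84.7) + (+52.3) + (+336.3) = 415.8 kJ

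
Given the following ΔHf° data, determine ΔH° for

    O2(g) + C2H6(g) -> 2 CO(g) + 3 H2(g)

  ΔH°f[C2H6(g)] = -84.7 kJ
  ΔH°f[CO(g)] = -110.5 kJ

ΔH° = -136.3 kJ

ΔH°rxn = Σ nΔHf°(products) − Σ nΔHf°(reactants).
Products: 2·(-110.5) + 3·(+0.0) = -221.0
Reactants: 1·(+0.0) + 1·(-84.7) = -84.7
ΔH° = (-221.0) − (-84.7) = -136.3 kJ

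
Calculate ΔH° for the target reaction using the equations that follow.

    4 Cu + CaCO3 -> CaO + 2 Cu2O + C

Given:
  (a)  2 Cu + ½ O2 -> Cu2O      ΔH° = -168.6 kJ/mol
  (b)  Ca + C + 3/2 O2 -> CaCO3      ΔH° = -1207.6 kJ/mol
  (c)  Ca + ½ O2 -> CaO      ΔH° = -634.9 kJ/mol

ΔH° = 235.5 kJ/mol

(a) × 2 (×2 to match 2 Cu2O in the target): (2)·(-168.6) = -337.2 kJ/mol
(b) reversed (CaCO3 must end up as a reactant): +1207.6 kJ/mol
(c) as written (CaO already on the product side): -634.9 kJ/mol
Summing the manipulated equations, ΔH° = (-337.2) + (+1207.6) + (-634.9) = 235.5 kJ/mol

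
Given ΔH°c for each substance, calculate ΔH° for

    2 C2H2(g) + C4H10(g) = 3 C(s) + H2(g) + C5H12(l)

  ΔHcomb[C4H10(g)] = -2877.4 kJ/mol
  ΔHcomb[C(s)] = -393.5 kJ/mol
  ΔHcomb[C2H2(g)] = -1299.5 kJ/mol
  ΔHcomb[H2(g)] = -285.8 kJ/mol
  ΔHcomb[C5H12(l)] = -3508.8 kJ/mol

ΔH° = -501.3 kJ/mol

With combustion enthalpies, reactants minus products:
= [2·(-1299.5) + 1·(-2877.4)] − [3·(-393.5) + 1·(-285.8) + 1·(-3508.8)]
= -501.3 kJ/mol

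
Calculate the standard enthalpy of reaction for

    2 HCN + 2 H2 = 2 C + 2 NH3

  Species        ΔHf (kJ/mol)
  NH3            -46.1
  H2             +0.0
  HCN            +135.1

ΔH°rxn = Σ nΔHf°(products) − Σ nΔHf°(reactants).
Products: 2·(+0.0) + 2·(-46.1) = -92.2
Reactants: 2·(+135.1) + 2·(+0.0) = +270.2
ΔH°rxn = (-92.2) − (+270.2) = -362.4 kJ/mol

ΔH°rxn = -362.4 kJ/mol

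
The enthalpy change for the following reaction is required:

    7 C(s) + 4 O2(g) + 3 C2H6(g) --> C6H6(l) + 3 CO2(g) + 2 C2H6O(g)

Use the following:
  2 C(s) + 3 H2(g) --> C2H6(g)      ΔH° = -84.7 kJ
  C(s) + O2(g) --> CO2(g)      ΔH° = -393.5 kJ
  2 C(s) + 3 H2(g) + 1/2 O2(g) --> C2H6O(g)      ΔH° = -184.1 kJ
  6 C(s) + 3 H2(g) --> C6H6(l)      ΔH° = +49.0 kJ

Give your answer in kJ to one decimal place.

ΔH° = -1245.6 kJ

equation 1 reversed and × 3: (-3)·(-84.7) = +254.1 kJ
equation 2 × 3: (3)·(-393.5) = -1180.5 kJ
equation 3 × 2: (2)·(-184.1) = -368.2 kJ
equation 4 as written: +49.0 kJ
ΔH° = (+254.1) + (-1180.5) + (-368.2) + (+49.0) = -1245.6 kJ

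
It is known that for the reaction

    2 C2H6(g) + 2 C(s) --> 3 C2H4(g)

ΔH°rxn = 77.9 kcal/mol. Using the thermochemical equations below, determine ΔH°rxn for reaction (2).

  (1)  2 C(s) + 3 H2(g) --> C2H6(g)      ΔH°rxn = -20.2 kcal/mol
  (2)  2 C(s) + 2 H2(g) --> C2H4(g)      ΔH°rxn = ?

ΔH°rxn = 12.5 kcal/mol

(1) reversed and × 2: (-2)·(-20.2) = +40.4 kcal/mol
(2) × 3: contributes 3·x
+77.9 = (+40.4) + 3·x
x = (+77.9 − (+40.4)) / (3) = 12.5 kcal/mol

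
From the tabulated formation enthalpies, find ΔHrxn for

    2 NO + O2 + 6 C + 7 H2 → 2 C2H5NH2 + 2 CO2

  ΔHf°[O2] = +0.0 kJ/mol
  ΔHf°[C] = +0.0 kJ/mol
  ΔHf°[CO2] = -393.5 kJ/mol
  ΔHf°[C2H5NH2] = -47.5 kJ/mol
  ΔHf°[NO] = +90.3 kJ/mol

ΔHrxn = -1062.6 kJ/mol

ΔH°rxn = Σ nΔHf°(products) − Σ nΔHf°(reactants).
Products: 2·(-47.5) + 2·(-393.5) = -882.0
Reactants: 2·(+90.3) + 1·(+0.0) + 6·(+0.0) + 7·(+0.0) = +180.6
ΔHrxn = (-882.0) − (+180.6) = -1062.6 kJ/mol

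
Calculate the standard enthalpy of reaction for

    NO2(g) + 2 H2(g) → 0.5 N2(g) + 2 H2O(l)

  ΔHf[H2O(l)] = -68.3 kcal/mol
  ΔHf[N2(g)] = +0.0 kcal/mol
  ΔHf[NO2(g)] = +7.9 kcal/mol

ΔH°rxn = -144.5 kcal/mol

Products: 1/2·(+0.0) + 2·(-68.3) = -136.6
Reactants: 1·(+7.9) + 2·(+0.0) = +7.9
ΔH°rxn = (-136.6) − (+7.9) = -144.5 kcal/mol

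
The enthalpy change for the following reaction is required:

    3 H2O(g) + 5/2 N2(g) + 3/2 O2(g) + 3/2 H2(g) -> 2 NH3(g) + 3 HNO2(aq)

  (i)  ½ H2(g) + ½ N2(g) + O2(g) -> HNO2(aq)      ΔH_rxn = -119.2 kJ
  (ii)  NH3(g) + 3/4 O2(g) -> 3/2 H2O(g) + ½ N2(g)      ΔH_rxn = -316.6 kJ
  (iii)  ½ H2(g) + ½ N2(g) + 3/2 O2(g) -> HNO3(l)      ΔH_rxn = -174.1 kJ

(i) × 3 (×3 to match 3 HNO2(aq) in the target): (3)·(-119.2) = -357.6 kJ
(ii) reversed and × 2 (NH3(g) must end up as a product; ×2 to match 2 NH3(g) in the target): (-2)·(-316.6) = +633.2 kJ
(iii): not needed (HNO3(l) appears nowhere else).
By Hess's law, ΔH_rxn = (3)·(-119.2) + (-2)·(-316.6) = 275.6 kJ

ΔH_rxn = 275.6 kJ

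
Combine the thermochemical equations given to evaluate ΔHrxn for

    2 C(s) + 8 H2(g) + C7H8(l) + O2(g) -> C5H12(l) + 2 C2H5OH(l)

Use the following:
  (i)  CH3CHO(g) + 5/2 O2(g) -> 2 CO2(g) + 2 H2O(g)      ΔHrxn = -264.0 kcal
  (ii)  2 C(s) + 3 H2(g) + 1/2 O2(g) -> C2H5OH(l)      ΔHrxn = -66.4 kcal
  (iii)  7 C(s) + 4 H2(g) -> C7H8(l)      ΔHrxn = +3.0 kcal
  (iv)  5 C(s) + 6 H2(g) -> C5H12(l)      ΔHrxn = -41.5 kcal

ΔHrxn = -177.3 kcal

(i): not needed (H2O(g) appears nowhere else).
(ii) × 2 (scale by 2 for the 2 C2H5OH(l)): (2)·(-66.4) = -132.8 kcal
(iii) reversed (reverse to put C7H8(l) on the reactant side): -3.0 kcal
(iv) as written (C5H12(l) already on the product side): -41.5 kcal
Summing the manipulated equations, ΔHrxn = (2)·(-66.4) + (-1)·(+3.0) + (1)·(-41.5) = -177.3 kcal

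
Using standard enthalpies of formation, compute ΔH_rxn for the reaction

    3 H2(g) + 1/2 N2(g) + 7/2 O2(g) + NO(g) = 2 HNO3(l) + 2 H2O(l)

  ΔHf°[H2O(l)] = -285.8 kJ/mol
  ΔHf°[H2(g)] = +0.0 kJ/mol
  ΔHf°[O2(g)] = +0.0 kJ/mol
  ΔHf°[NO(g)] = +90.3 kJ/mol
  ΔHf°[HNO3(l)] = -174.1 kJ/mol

ΔH_rxn = -1010.1 kJ/mol

ΔH°rxn = Σ nΔHf°(products) − Σ nΔHf°(reactants).
Products: 2·(-174.1) + 2·(-285.8) = -919.8
Reactants: 3·(+0.0) + 1/2·(+0.0) + 7/2·(+0.0) + 1·(+90.3) = +90.3
ΔH_rxn = (-919.8) − (+90.3) = -1010.1 kJ/mol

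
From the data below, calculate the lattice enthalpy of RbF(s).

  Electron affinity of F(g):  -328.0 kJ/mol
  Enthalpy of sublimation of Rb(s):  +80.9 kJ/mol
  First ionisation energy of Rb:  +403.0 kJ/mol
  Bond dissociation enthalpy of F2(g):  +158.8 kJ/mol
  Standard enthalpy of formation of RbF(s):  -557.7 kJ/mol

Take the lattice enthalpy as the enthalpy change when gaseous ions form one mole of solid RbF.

ΔHf° = 1·ΔHsub + 1·(ΣIE) + 1/2·D(F2) + 1·EA + U
-557.7 = 1·(+80.9) + 1·(+403.0) + 1/2·(+158.8) + 1·(-328.0) + U
U = -557.7 − (+235.3) = -793.0 kJ/mol

U = -793.0 kJ/mol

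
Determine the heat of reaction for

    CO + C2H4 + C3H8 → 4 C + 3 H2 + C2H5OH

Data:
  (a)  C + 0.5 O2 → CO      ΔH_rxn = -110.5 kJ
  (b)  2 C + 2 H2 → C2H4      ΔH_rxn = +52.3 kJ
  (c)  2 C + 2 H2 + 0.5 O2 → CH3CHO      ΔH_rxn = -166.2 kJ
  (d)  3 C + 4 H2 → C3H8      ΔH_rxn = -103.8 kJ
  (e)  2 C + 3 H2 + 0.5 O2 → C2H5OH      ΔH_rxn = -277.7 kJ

ΔH_rxn = -115.7 kJ

(a) reversed (CO must end up as a reactant): +110.5 kJ
(b) reversed (C2H4 must end up as a reactant): -52.3 kJ
(c): not needed (CH3CHO appears nowhere else).
(d) reversed (C3H8 must end up as a reactant): +103.8 kJ
(e) as written (C2H5OH already on the product side): -277.7 kJ
ΔH_rxn = (+110.5) + (-52.3) + (+103.8) + (-277.7) = -115.7 kJ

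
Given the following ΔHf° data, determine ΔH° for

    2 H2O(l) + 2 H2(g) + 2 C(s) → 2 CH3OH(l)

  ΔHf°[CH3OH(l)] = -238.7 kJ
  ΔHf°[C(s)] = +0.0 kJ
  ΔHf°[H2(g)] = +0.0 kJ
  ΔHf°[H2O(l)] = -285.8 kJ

ΔH° = 94.2 kJ

Products: 2·(-238.7) = -477.4
Reactants: 2·(-285.8) + 2·(+0.0) + 2·(+0.0) = -571.6
ΔH° = (-477.4) − (-571.6) = 94.2 kJ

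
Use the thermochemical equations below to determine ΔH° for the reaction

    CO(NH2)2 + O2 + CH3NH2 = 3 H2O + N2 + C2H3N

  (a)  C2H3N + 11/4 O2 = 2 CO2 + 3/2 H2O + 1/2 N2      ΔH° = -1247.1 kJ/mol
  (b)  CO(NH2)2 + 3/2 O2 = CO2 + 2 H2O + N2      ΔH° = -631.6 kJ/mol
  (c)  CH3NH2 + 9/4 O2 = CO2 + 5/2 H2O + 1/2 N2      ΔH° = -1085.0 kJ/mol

(a) reversed: +1247.1 kJ/mol
(b) as written: -631.6 kJ/mol
(c) as written: -1085.0 kJ/mol
By Hess's law, ΔH° = (-1)·(-1247.1) + (1)·(-631.6) + (1)·(-1085.0) = -469.5 kJ/mol

ΔH° = -469.5 kJ/mol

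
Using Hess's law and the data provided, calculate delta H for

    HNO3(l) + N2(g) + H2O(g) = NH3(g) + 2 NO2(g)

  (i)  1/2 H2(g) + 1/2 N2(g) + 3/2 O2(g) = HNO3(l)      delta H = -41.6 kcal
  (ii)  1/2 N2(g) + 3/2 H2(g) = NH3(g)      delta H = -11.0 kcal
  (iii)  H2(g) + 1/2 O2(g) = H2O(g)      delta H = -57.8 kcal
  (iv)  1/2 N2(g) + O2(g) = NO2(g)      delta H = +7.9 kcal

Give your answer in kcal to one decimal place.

delta H = 104.2 kcal

(i) reversed: +41.6 kcal
(ii) as written: -11.0 kcal
(iii) reversed: +57.8 kcal
(iv) × 2: (2)·(+7.9) = +15.8 kcal
delta H = (-1)·(-41.6) + (1)·(-11.0) + (-1)·(-57.8) + (2)·(+7.9) = 104.2 kcal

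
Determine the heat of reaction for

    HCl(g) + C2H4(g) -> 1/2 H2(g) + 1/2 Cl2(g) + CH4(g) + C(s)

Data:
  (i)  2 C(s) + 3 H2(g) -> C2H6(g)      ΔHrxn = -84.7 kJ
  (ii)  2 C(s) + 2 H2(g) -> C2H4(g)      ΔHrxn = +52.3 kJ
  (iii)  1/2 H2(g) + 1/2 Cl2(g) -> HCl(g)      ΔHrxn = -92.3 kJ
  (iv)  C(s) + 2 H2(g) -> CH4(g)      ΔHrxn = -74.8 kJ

ΔHrxn = -34.8 kJ

(i): not needed (C2H6(g) appears nowhere else).
(ii) reversed (reverse to put C2H4(g) on the reactant side): -52.3 kJ
(iii) reversed (HCl(g) must end up as a reactant): +92.3 kJ
(iv) as written (CH4(g) already on the product side): -74.8 kJ
ΔHrxn = (-1)·(+52.3) + (-1)·(-92.3) + (1)·(-74.8) = -34.8 kJ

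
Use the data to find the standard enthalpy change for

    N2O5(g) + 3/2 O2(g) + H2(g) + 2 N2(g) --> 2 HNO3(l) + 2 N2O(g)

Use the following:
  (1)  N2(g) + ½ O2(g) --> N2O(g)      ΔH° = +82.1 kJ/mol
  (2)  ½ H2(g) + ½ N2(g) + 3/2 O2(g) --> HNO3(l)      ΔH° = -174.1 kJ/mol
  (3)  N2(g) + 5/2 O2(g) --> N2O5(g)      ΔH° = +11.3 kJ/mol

ΔH° = -195.3 kJ/mol

(1) × 2 (×2 to match 2 N2O(g) in the target): (2)·(+82.1) = +164.2 kJ/mol
(2) × 2 (scale by 2 for the 2 HNO3(l)): (2)·(-174.1) = -348.2 kJ/mol
(3) reversed (reverse to put N2O5(g) on the reactant side): -11.3 kJ/mol
Combining the equations, ΔH° = (+164.2) + (-348.2) + (-11.3) = -195.3 kJ/mol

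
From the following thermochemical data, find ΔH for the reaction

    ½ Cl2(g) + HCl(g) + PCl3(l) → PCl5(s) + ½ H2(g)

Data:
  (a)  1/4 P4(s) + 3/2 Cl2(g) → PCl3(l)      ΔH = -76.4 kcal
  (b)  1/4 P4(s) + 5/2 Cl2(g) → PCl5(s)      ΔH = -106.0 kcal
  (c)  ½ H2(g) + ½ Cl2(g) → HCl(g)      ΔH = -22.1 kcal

(a) reversed (PCl3(l) must end up as a reactant): +76.4 kcal
(b) as written (PCl5(s) already on the product side): -106.0 kcal
(c) reversed (HCl(g) must end up as a reactant): +22.1 kcal
By Hess's law, ΔH = (+76.4) + (-106.0) + (+22.1) = -7.5 kcal

ΔH = -7.5 kcal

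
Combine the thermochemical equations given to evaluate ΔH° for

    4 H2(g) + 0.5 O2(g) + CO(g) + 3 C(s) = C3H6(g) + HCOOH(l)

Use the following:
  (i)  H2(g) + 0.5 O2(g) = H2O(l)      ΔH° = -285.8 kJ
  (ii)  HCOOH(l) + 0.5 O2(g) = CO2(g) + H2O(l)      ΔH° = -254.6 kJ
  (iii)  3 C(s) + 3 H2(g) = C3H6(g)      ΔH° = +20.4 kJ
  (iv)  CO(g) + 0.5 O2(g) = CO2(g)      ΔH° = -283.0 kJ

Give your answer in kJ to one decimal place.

(i) as written: -285.8 kJ
(ii) reversed (reverse to put HCOOH(l) on the product side): +254.6 kJ
(iii) as written (C3H6(g) already on the product side): +20.4 kJ
(iv) as written (CO(g) already on the reactant side): -283.0 kJ
By Hess's law, ΔH° = (1)·(-285.8) + (-1)·(-254.6) + (1)·(+20.4) + (1)·(-283.0) = -293.8 kJ

ΔH° = -293.8 kJ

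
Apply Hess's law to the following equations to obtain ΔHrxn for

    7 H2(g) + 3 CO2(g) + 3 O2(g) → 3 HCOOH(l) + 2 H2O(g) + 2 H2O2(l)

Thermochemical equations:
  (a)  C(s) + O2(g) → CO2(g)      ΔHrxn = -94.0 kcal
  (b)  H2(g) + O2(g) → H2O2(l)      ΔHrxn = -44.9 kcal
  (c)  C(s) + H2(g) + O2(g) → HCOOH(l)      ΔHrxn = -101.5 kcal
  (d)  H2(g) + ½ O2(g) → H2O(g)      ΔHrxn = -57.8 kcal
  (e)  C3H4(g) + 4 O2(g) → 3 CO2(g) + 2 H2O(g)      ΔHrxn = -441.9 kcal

ΔHrxn = -227.9 kcal

(a) reversed and × 3: (-3)·(-94.0) = +282.0 kcal
(b) × 2 (×2 to match 2 H2O2(l) in the target): (2)·(-44.9) = -89.8 kcal
(c) × 3 (×3 to match 3 HCOOH(l) in the target): (3)·(-101.5) = -304.5 kcal
(d) × 2: (2)·(-57.8) = -115.6 kcal
(e): not needed (C3H4(g) appears nowhere else).
Combining the equations, ΔHrxn = (-3)·(-94.0) + (2)·(-44.9) + (3)·(-101.5) + (2)·(-57.8) = -227.9 kcal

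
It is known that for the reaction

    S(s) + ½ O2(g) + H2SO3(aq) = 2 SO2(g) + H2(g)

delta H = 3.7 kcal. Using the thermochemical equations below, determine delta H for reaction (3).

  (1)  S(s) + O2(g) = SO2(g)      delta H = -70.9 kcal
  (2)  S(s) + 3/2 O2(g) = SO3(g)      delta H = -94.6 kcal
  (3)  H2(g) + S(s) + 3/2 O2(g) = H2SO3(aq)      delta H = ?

delta H = -145.5 kcal

(1) × 2 (×2 to match 2 SO2(g) in the target): (2)·(-70.9) = -141.8 kcal
(2): not needed (SO3(g) appears nowhere else).
(3) reversed (reverse to put H2SO3(aq) on the reactant side): contributes −x
+3.7 = (-141.8) − x
x = (+3.7 − (-141.8)) / (-1) = -145.5 kcal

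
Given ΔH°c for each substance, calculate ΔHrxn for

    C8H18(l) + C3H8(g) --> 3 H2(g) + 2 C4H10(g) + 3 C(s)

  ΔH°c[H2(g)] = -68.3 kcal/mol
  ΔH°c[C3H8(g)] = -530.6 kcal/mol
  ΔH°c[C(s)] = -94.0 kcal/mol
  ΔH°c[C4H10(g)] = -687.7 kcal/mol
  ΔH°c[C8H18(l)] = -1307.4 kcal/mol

Using ΔH = Σ nΔHc°(reactants) − Σ nΔHc°(products):
= [1·(-1307.4) + 1·(-530.6)] − [3·(-68.3) + 2·(-687.7) + 3·(-94.0)]
= 24.3 kcal/mol

ΔHrxn = 24.3 kcal/mol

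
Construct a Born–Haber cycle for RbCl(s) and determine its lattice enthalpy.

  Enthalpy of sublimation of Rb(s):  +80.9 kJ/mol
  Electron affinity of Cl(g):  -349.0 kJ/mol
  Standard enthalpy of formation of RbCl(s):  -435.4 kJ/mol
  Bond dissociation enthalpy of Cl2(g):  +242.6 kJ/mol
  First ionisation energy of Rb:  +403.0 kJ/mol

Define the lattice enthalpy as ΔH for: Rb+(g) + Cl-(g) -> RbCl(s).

ΔHf° = 1·ΔHsub + 1·(ΣIE) + 1/2·D(Cl2) + 1·EA + U
-435.4 = 1·(+80.9) + 1·(+403.0) + 1/2·(+242.6) + 1·(-349.0) + U
U = -435.4 − (+256.2) = -691.6 kJ/mol

U = -691.6 kJ/mol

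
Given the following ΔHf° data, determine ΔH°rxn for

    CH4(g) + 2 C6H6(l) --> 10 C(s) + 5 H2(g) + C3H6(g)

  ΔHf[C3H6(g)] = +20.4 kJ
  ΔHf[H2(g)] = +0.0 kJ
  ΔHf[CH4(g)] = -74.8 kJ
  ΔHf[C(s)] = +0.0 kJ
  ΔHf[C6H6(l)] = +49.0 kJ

ΔH°rxn = -2.8 kJ

Products: 10·(+0.0) + 5·(+0.0) + 1·(+20.4) = +20.4
Reactants: 1·(-74.8) + 2·(+49.0) = +23.2
ΔH°rxn = (+20.4) − (+23.2) = -2.8 kJ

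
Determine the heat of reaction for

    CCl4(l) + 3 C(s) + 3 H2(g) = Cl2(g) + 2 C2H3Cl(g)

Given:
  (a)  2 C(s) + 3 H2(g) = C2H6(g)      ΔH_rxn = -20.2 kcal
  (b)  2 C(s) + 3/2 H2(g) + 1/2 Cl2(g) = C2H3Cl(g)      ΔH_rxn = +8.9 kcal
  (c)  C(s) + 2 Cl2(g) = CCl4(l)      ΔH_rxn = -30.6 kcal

(a): not needed (C2H6(g) appears nowhere else).
(b) × 2 (×2 to match 2 C2H3Cl(g) in the target): (2)·(+8.9) = +17.8 kcal
(c) reversed (CCl4(l) must end up as a reactant): +30.6 kcal
Combining the equations, ΔH_rxn = (+17.8) + (+30.6) = 48.4 kcal

ΔH_rxn = 48.4 kcal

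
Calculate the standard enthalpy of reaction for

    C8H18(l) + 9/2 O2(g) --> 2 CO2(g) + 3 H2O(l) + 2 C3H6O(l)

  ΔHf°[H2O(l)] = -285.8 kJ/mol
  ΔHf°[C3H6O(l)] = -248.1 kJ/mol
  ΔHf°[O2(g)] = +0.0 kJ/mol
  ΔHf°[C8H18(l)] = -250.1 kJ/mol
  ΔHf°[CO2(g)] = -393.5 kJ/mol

ΔH°rxn = -1890.5 kJ/mol

ΔH°rxn = Σ nΔHf°(products) − Σ nΔHf°(reactants).
Products: 2·(-393.5) + 3·(-285.8) + 2·(-248.1) = -2140.6
Reactants: 1·(-250.1) + 9/2·(+0.0) = -250.1
ΔH°rxn = (-2140.6) − (-250.1) = -1890.5 kJ/mol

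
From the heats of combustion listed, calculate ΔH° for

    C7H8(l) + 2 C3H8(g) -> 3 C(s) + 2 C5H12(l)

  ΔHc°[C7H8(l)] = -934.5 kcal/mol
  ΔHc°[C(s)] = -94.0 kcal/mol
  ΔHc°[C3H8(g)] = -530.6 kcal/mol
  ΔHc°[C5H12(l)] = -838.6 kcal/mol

ΔH° = -36.5 kcal/mol

With combustion enthalpies, reactants minus products:
= [1·(-934.5) + 2·(-530.6)] − [3·(-94.0) + 2·(-838.6)]
= -36.5 kcal/mol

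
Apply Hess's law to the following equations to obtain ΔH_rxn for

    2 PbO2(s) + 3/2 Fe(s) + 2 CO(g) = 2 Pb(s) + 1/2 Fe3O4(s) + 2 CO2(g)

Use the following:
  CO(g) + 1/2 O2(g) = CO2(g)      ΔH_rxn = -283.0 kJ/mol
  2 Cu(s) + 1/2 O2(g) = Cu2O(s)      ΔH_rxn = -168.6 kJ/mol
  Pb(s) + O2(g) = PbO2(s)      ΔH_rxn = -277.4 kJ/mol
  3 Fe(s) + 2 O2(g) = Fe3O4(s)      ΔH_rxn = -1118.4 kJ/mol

equation 1 × 2 (×2 to match 2 CO(g) in the target): (2)·(-283.0) = -566.0 kJ/mol
equation 2: not needed (Cu(s) appears nowhere else).
equation 3 reversed and × 2 (PbO2(s) must end up as a reactant; ×2 to match 2 PbO2(s) in the target): (-2)·(-277.4) = +554.8 kJ/mol
equation 4 × 1/2 (scale by 1/2 for the 1/2 Fe3O4(s)): (1/2)·(-1118.4) = -559.2 kJ/mol
ΔH_rxn = (-566.0) + (+554.8) + (-559.2) = -570.4 kJ/mol

ΔH_rxn = -570.4 kJ/mol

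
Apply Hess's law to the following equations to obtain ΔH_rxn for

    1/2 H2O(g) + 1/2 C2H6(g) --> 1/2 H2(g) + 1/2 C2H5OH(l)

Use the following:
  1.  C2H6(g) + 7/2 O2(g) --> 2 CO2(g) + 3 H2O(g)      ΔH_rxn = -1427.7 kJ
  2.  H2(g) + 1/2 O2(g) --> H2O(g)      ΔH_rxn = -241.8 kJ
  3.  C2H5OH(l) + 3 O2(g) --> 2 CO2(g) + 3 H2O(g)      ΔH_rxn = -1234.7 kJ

ΔH_rxn = 24.4 kJ

eq. 1 × 1/2 (×1/2 to match 1/2 C2H6(g) in the target): (1/2)·(-1427.7) = -713.85 kJ
eq. 2 reversed and × 1/2 (reverse to put H2(g) on the product side; ×1/2 to match 1/2 H2(g) in the target): (-1/2)·(-241.8) = +120.9 kJ
eq. 3 reversed and × 1/2 (C2H5OH(l) must end up as a product; ×1/2 to match 1/2 C2H5OH(l) in the target): (-1/2)·(-1234.7) = +617.35 kJ
ΔH_rxn = (-713.85) + (+120.9) + (+617.35) = 24.4 kJ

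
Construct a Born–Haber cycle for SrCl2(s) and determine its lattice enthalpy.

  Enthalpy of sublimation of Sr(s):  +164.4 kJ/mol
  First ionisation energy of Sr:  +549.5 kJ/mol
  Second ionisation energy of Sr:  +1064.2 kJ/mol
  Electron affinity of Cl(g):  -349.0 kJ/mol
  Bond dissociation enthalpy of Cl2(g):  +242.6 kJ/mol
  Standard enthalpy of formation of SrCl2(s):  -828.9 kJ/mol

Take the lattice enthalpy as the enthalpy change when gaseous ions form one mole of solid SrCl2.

U = -2151.6 kJ/mol

ΔHf° = 1·ΔHsub + 1·(ΣIE) + 1·D(Cl2) + 2·EA + U
-828.9 = 1·(+164.4) + 1·(+1613.7) + 1·(+242.6) + 2·(-349.0) + U
U = -828.9 − (+1322.7) = -2151.6 kJ/mol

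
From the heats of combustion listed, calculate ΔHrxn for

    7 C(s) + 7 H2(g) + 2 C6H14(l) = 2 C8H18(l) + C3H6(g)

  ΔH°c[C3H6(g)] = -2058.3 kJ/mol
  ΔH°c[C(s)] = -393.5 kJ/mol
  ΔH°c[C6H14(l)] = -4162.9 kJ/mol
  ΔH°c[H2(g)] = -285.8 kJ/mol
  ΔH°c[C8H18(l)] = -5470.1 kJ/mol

ΔHrxn = -82.4 kJ/mol

With combustion enthalpies, reactants minus products:
= [7·(-393.5) + 7·(-285.8) + 2·(-4162.9)] − [2·(-5470.1) + 1·(-2058.3)]
= -82.4 kJ/mol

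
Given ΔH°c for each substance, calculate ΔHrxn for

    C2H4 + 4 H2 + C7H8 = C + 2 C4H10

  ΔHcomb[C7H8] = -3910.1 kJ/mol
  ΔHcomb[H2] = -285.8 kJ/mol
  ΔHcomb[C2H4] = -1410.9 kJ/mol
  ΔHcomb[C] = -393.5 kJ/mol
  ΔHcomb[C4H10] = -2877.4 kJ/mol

ΔHrxn = -315.9 kJ/mol

Using ΔH = Σ nΔHc°(reactants) − Σ nΔHc°(products):
= [1·(-1410.9) + 4·(-285.8) + 1·(-3910.1)] − [1·(-393.5) + 2·(-2877.4)]
= -315.9 kJ/mol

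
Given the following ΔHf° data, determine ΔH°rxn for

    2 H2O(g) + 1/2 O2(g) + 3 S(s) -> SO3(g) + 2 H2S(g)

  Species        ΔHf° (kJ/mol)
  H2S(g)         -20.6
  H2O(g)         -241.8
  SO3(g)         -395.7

ΔH°rxn = Σ nΔHf°(products) − Σ nΔHf°(reactants).
Products: 1·(-395.7) + 2·(-20.6) = -436.9
Reactants: 2·(-241.8) + 1/2·(+0.0) + 3·(+0.0) = -483.6
ΔH°rxn = (-436.9) − (-483.6) = 46.7 kJ/mol

ΔH°rxn = 46.7 kJ/mol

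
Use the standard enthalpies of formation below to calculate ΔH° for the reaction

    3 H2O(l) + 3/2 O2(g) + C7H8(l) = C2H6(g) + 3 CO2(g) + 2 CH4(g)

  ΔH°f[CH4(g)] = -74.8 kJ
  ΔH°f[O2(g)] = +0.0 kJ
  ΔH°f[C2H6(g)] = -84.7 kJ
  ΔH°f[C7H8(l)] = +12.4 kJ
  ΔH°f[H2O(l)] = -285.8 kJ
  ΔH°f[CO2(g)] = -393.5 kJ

ΔH° = -569.8 kJ

Products: 1·(-84.7) + 3·(-393.5) + 2·(-74.8) = -1414.8
Reactants: 3·(-285.8) + 3/2·(+0.0) + 1·(+12.4) = -845.0
ΔH° = (-1414.8) − (-845.0) = -569.8 kJ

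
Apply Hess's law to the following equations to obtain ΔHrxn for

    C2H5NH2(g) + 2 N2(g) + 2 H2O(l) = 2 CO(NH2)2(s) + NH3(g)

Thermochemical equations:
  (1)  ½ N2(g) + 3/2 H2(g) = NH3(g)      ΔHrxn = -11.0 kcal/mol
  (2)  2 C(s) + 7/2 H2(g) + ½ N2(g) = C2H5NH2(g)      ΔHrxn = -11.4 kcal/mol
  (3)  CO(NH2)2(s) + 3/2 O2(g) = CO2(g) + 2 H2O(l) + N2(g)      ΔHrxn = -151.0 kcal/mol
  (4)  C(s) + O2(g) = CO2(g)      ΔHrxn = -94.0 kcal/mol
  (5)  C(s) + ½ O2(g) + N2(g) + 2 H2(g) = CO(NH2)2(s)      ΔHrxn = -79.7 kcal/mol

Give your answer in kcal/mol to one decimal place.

(1) as written (NH3(g) already on the product side): -11.0 kcal/mol
(2) reversed (reverse to put C2H5NH2(g) on the reactant side): +11.4 kcal/mol
(3) reversed (reverse to put H2O(l) on the reactant side): +151.0 kcal/mol
(4) as written: -94.0 kcal/mol
(5) as written: -79.7 kcal/mol
ΔHrxn = (-11.0) + (+11.4) + (+151.0) + (-94.0) + (-79.7) = -22.3 kcal/mol

ΔHrxn = -22.3 kcal/mol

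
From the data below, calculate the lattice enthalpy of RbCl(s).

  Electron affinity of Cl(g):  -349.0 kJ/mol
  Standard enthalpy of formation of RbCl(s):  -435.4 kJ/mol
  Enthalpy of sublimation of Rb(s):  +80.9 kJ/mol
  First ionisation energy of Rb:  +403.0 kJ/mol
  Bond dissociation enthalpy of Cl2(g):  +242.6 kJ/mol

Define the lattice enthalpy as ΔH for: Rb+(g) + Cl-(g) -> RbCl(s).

ΔHf° = 1·ΔHsub + 1·(ΣIE) + 1/2·D(Cl2) + 1·EA + U
-435.4 = 1·(+80.9) + 1·(+403.0) + 1/2·(+242.6) + 1·(-349.0) + U
U = -435.4 − (+256.2) = -691.6 kJ/mol

U = -691.6 kJ/mol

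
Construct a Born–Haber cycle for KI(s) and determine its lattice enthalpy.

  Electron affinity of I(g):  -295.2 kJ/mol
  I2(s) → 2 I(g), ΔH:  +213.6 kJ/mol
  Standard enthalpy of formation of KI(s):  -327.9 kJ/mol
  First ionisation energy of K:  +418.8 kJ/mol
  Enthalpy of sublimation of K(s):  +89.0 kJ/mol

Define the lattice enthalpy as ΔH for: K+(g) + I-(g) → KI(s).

U = -647.3 kJ/mol

ΔHf° = 1·ΔHsub + 1·(ΣIE) + 1/2·D(I2) + 1·EA + U
-327.9 = 1·(+89.0) + 1·(+418.8) + 1/2·(+213.6) + 1·(-295.2) + U
U = -327.9 − (+319.4) = -647.3 kJ/mol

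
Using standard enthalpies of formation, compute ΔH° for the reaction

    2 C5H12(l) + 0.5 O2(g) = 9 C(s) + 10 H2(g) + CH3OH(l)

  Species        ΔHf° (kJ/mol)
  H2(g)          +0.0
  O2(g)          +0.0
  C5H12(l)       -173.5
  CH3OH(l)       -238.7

Products: 9·(+0.0) + 10·(+0.0) + 1·(-238.7) = -238.7
Reactants: 2·(-173.5) + 1/2·(+0.0) = -347.0
ΔH° = (-238.7) − (-347.0) = 108.3 kJ/mol

ΔH° = 108.3 kJ/mol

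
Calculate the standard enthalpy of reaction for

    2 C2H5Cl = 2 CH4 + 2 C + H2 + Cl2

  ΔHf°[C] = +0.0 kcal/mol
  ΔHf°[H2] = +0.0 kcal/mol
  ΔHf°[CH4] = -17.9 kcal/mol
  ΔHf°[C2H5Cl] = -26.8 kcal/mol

Products: 2·(-17.9) + 2·(+0.0) + 1·(+0.0) + 1·(+0.0) = -35.8
Reactants: 2·(-26.8) = -53.6
ΔH_rxn = (-35.8) − (-53.6) = 17.8 kcal/mol

ΔH_rxn = 17.8 kcal/mol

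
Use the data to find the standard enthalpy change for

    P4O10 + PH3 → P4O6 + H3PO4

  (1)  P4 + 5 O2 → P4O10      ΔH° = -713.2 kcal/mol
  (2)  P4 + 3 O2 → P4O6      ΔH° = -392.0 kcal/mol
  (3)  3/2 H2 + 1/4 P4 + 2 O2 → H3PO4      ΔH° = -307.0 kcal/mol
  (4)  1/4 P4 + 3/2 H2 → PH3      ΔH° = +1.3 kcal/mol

(1) reversed (reverse to put P4O10 on the reactant side): +713.2 kcal/mol
(2) as written (P4O6 already on the product side): -392.0 kcal/mol
(3) as written (H3PO4 already on the product side): -307.0 kcal/mol
(4) reversed (reverse to put PH3 on the reactant side): -1.3 kcal/mol
ΔH° = (+713.2) + (-392.0) + (-307.0) + (-1.3) = 12.9 kcal/mol

ΔH° = 12.9 kcal/mol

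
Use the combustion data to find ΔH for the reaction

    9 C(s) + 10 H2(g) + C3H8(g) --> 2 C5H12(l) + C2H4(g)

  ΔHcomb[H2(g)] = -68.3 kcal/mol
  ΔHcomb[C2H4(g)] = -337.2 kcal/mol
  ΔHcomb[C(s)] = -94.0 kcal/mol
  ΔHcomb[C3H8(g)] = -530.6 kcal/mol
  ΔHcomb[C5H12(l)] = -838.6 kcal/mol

With combustion enthalpies, reactants minus products:
= [9·(-94.0) + 10·(-68.3) + 1·(-530.6)] − [2·(-838.6) + 1·(-337.2)]
= -45.2 kcal/mol

ΔH = -45.2 kcal/mol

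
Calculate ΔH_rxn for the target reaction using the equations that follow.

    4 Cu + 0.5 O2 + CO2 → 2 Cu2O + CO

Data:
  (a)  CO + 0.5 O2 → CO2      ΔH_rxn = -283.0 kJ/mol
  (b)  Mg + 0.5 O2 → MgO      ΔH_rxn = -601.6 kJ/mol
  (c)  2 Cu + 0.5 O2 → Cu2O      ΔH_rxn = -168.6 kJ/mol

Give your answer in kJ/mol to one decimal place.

ΔH_rxn = -54.2 kJ/mol

(a) reversed: +283.0 kJ/mol
(b): not needed.
(c) × 2: (2)·(-168.6) = -337.2 kJ/mol
Summing the manipulated equations, ΔH_rxn = (+283.0) + (-337.2) = -54.2 kJ/mol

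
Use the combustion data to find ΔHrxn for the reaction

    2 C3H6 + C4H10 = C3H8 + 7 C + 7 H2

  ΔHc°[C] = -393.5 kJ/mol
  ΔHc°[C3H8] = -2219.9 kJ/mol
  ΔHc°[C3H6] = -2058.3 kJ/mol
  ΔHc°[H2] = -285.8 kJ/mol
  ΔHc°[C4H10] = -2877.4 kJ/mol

ΔHrxn = -19.0 kJ/mol

Using ΔH = Σ nΔHc°(reactants) − Σ nΔHc°(products):
= [2·(-2058.3) + 1·(-2877.4)] − [1·(-2219.9) + 7·(-393.5) + 7·(-285.8)]
= -19.0 kJ/mol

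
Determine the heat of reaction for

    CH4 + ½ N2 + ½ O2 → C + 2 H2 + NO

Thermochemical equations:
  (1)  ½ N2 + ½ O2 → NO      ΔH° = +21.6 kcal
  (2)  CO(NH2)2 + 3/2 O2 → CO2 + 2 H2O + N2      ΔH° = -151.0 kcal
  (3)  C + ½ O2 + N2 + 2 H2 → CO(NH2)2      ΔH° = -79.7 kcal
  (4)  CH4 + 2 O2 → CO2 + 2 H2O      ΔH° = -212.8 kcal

(1) as written: +21.6 kcal
(2) reversed: +151.0 kcal
(3) reversed: +79.7 kcal
(4) as written: -212.8 kcal
Summing the manipulated equations, ΔH° = (+21.6) + (+151.0) + (+79.7) + (-212.8) = 39.5 kcal

ΔH° = 39.5 kcal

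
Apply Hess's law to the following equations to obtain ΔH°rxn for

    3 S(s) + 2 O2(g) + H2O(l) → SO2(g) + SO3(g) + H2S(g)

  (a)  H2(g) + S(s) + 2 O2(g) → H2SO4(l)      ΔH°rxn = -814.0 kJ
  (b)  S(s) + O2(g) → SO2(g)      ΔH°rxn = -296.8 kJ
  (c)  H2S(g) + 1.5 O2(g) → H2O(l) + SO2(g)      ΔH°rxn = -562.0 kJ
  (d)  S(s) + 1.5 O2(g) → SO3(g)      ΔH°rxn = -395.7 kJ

ΔH°rxn = -427.3 kJ

(a): not needed (H2(g) appears nowhere else).
(b) × 2: (2)·(-296.8) = -593.6 kJ
(c) reversed (reverse to put H2S(g) on the product side): +562.0 kJ
(d) as written (SO3(g) already on the product side): -395.7 kJ
ΔH°rxn = (2)·(-296.8) + (-1)·(-562.0) + (1)·(-395.7) = -427.3 kJ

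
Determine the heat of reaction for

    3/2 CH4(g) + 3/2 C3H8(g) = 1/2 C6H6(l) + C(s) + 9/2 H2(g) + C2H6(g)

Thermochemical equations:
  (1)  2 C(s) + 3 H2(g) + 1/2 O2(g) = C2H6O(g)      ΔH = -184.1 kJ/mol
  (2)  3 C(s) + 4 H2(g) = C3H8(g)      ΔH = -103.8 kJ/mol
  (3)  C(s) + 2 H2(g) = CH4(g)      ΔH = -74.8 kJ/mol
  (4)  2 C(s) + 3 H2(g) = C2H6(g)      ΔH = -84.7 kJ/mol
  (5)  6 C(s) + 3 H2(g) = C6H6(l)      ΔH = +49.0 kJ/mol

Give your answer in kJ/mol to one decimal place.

(1): not needed.
(2) reversed and × 3/2: (-3/2)·(-103.8) = +155.7 kJ/mol
(3) reversed and × 3/2: (-3/2)·(-74.8) = +112.2 kJ/mol
(4) as written: -84.7 kJ/mol
(5) × 1/2: (1/2)·(+49.0) = +24.5 kJ/mol
Summing the manipulated equations, ΔH = (-3/2)·(-103.8) + (-3/2)·(-74.8) + (1)·(-84.7) + (1/2)·(+49.0) = 207.7 kJ/mol

ΔH = 207.7 kJ/mol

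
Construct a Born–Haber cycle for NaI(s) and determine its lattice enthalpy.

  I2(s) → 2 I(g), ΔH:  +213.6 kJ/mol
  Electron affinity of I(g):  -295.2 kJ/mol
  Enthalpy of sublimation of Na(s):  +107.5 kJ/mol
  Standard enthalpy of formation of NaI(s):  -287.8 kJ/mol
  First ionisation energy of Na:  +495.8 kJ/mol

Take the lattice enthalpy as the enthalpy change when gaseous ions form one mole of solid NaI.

ΔHf° = 1·ΔHsub + 1·(ΣIE) + 1/2·D(I2) + 1·EA + U
-287.8 = 1·(+107.5) + 1·(+495.8) + 1/2·(+213.6) + 1·(-295.2) + U
U = -287.8 − (+414.9) = -702.7 kJ/mol

U = -702.7 kJ/mol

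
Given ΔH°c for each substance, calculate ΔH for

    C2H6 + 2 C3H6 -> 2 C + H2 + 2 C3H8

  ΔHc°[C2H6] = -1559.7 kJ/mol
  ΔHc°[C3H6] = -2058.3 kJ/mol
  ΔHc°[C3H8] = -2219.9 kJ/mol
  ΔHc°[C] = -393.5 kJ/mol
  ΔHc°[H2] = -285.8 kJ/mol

ΔH = -163.7 kJ/mol

Using ΔH = Σ nΔHc°(reactants) − Σ nΔHc°(products):
= [1·(-1559.7) + 2·(-2058.3)] − [2·(-393.5) + 1·(-285.8) + 2·(-2219.9)]
= -163.7 kJ/mol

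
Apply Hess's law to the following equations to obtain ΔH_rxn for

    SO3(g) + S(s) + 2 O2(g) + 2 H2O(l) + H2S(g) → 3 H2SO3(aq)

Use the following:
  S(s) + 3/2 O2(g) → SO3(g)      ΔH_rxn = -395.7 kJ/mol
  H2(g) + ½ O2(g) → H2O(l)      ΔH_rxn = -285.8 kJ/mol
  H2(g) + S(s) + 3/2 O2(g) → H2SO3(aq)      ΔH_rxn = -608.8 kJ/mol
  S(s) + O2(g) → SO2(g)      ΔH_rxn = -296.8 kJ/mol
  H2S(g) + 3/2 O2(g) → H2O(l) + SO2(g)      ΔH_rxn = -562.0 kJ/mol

ΔH_rxn = -838.5 kJ/mol

equation 1 reversed (reverse to put SO3(g) on the reactant side): +395.7 kJ/mol
equation 2 reversed and × 3: (-3)·(-285.8) = +857.4 kJ/mol
equation 3 × 3 (scale by 3 for the 3 H2SO3(aq)): (3)·(-608.8) = -1826.4 kJ/mol
equation 4 reversed: +296.8 kJ/mol
equation 5 as written (H2S(g) already on the reactant side): -562.0 kJ/mol
ΔH_rxn = (-1)·(-395.7) + (-3)·(-285.8) + (3)·(-608.8) + (-1)·(-296.8) + (1)·(-562.0) = -838.5 kJ/mol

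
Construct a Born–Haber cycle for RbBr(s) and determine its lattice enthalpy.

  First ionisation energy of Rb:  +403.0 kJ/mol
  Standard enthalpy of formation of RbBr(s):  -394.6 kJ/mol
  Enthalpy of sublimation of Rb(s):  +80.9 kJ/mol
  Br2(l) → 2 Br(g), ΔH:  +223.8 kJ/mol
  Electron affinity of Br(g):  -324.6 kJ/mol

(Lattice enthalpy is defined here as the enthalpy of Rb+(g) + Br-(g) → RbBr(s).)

U = -665.8 kJ/mol

ΔHf° = 1·ΔHsub + 1·(ΣIE) + 1/2·D(Br2) + 1·EA + U
-394.6 = 1·(+80.9) + 1·(+403.0) + 1/2·(+223.8) + 1·(-324.6) + U
U = -394.6 − (+271.2) = -665.8 kJ/mol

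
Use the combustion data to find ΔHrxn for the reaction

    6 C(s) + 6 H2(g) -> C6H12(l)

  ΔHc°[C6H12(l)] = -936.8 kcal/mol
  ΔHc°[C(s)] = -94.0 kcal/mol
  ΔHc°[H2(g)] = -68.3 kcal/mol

ΔHrxn = -37.0 kcal/mol

Using ΔH = Σ nΔHc°(reactants) − Σ nΔHc°(products):
= [6·(-94.0) + 6·(-68.3)] − [1·(-936.8)]
= -37.0 kcal/mol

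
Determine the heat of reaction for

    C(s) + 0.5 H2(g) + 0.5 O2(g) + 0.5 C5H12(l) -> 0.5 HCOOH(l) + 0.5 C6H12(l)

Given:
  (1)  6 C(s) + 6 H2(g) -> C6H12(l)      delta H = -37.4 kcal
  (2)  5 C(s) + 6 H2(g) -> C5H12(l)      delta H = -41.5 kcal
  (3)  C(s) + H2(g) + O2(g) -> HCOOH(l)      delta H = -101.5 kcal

delta H = -48.7 kcal

(1) × 1/2 (×1/2 to match 1/2 C6H12(l) in the target): (1/2)·(-37.4) = -18.7 kcal
(2) reversed and × 1/2 (C5H12(l) must end up as a reactant; scale by 1/2 for the 1/2 C5H12(l)): (-1/2)·(-41.5) = +20.75 kcal
(3) × 1/2 (scale by 1/2 for the 1/2 HCOOH(l)): (1/2)·(-101.5) = -50.75 kcal
By Hess's law, delta H = (-18.7) + (+20.75) + (-50.75) = -48.7 kcal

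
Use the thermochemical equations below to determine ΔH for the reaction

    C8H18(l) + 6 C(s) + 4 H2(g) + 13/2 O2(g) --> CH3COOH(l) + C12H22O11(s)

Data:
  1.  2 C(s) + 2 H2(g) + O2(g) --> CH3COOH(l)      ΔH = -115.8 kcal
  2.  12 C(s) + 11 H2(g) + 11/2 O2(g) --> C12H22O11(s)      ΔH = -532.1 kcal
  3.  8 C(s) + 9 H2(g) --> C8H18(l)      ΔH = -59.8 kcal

eq. 1 as written: -115.8 kcal
eq. 2 as written: -532.1 kcal
eq. 3 reversed: +59.8 kcal
Since enthalpy is a state function, ΔH = (-115.8) + (-532.1) + (+59.8) = -588.1 kcal

ΔH = -588.1 kcal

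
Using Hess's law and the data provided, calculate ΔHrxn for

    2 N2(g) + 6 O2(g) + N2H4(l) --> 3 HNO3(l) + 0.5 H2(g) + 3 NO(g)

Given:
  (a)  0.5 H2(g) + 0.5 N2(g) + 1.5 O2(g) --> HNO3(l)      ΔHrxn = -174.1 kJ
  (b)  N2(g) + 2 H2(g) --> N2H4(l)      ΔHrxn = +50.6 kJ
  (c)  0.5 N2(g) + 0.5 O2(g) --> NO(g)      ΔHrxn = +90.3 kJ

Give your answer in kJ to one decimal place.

ΔHrxn = -302.0 kJ

(a) × 3: (3)·(-174.1) = -522.3 kJ
(b) reversed: -50.6 kJ
(c) × 3: (3)·(+90.3) = +270.9 kJ
ΔHrxn = (3)·(-174.1) + (-1)·(+50.6) + (3)·(+90.3) = -302.0 kJ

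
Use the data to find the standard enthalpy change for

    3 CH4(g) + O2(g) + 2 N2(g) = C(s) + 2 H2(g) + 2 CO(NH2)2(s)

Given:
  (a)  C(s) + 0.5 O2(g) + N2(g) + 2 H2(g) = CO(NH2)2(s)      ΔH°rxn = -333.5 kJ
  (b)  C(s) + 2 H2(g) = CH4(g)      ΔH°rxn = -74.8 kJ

(a) × 2: (2)·(-333.5) = -667.0 kJ
(b) reversed and × 3: (-3)·(-74.8) = +224.4 kJ
Combining the equations, ΔH°rxn = (2)·(-333.5) + (-3)·(-74.8) = -442.6 kJ

ΔH°rxn = -442.6 kJ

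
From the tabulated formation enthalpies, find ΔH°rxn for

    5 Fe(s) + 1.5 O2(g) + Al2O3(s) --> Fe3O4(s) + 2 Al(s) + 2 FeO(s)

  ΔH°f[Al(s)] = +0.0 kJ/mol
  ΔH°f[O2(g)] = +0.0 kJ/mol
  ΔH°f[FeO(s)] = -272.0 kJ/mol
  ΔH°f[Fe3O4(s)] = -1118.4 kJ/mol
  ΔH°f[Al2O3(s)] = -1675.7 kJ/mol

ΔH°rxn = 13.3 kJ/mol

Products: 1·(-1118.4) + 2·(+0.0) + 2·(-272.0) = -1662.4
Reactants: 5·(+0.0) + 3/2·(+0.0) + 1·(-1675.7) = -1675.7
ΔH°rxn = (-1662.4) − (-1675.7) = 13.3 kJ/mol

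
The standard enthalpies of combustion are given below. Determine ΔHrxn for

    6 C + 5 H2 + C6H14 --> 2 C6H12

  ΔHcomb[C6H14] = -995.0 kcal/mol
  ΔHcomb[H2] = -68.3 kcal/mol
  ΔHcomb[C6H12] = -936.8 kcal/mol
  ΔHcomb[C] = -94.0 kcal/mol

ΔHrxn = -26.9 kcal/mol

With combustion enthalpies, reactants minus products:
= [6·(-94.0) + 5·(-68.3) + 1·(-995.0)] − [2·(-936.8)]
= -26.9 kcal/mol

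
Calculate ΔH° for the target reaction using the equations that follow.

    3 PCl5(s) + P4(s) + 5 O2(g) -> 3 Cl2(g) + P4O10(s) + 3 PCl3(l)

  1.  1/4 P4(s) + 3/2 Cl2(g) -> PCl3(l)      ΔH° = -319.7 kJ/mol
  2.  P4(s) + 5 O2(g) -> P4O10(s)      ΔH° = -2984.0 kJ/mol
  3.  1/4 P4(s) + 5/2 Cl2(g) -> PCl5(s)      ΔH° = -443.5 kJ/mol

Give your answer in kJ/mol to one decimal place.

eq. 1 × 3: (3)·(-319.7) = -959.1 kJ/mol
eq. 2 as written: -2984.0 kJ/mol
eq. 3 reversed and × 3: (-3)·(-443.5) = +1330.5 kJ/mol
Combining the equations, ΔH° = (3)·(-319.7) + (1)·(-2984.0) + (-3)·(-443.5) = -2612.6 kJ/mol

ΔH° = -2612.6 kJ/mol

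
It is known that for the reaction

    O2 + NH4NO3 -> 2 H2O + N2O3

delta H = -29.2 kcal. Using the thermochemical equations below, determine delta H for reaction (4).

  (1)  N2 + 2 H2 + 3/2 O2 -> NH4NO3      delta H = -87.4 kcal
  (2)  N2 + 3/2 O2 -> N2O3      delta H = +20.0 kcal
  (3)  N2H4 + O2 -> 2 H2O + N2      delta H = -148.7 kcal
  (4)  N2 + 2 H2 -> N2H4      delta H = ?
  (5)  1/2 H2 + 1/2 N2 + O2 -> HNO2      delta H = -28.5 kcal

delta H = 12.1 kcal

(1) reversed (NH4NO3 must end up as a reactant): +87.4 kcal
(2) as written (N2O3 already on the product side): +20.0 kcal
(3) as written (H2O already on the product side): -148.7 kcal
(4) as written: contributes x
(5): not needed (HNO2 appears nowhere else).
-29.2 = (+87.4) + (+20.0) + (-148.7) + x
x = (-29.2 − (-41.3)) / (1) = 12.1 kcal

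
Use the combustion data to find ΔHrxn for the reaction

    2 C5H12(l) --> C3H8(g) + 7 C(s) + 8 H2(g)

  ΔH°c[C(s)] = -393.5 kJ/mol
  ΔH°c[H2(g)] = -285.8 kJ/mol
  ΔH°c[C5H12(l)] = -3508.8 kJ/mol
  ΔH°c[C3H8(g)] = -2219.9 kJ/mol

With combustion enthalpies, reactants minus products:
= [2·(-3508.8)] − [1·(-2219.9) + 7·(-393.5) + 8·(-285.8)]
= 243.2 kJ/mol

ΔHrxn = 243.2 kJ/mol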